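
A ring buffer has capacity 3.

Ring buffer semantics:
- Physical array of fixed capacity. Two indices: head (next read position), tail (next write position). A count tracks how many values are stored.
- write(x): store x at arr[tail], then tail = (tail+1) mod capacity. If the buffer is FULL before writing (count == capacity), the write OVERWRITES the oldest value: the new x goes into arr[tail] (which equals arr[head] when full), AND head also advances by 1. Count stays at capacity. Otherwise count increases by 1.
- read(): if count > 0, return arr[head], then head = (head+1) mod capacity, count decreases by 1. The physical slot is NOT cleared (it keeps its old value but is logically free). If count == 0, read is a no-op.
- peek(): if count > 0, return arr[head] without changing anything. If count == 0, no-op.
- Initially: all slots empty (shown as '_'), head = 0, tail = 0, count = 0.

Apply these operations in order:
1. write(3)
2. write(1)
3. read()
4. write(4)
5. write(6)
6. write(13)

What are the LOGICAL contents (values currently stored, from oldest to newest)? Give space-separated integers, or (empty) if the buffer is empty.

After op 1 (write(3)): arr=[3 _ _] head=0 tail=1 count=1
After op 2 (write(1)): arr=[3 1 _] head=0 tail=2 count=2
After op 3 (read()): arr=[3 1 _] head=1 tail=2 count=1
After op 4 (write(4)): arr=[3 1 4] head=1 tail=0 count=2
After op 5 (write(6)): arr=[6 1 4] head=1 tail=1 count=3
After op 6 (write(13)): arr=[6 13 4] head=2 tail=2 count=3

Answer: 4 6 13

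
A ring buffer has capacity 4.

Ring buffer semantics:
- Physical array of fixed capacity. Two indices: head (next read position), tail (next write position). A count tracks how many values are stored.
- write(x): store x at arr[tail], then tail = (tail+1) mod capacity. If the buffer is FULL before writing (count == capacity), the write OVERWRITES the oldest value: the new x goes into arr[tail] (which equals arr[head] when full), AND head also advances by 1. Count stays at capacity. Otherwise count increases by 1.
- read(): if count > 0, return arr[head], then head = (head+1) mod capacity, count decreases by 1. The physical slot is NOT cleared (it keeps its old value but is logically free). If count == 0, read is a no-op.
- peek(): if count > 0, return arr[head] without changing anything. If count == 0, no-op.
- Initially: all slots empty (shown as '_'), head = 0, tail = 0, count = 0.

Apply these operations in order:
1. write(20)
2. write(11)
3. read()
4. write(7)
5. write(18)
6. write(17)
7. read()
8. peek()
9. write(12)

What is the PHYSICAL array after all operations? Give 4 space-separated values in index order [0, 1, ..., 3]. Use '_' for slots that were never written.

Answer: 17 12 7 18

Derivation:
After op 1 (write(20)): arr=[20 _ _ _] head=0 tail=1 count=1
After op 2 (write(11)): arr=[20 11 _ _] head=0 tail=2 count=2
After op 3 (read()): arr=[20 11 _ _] head=1 tail=2 count=1
After op 4 (write(7)): arr=[20 11 7 _] head=1 tail=3 count=2
After op 5 (write(18)): arr=[20 11 7 18] head=1 tail=0 count=3
After op 6 (write(17)): arr=[17 11 7 18] head=1 tail=1 count=4
After op 7 (read()): arr=[17 11 7 18] head=2 tail=1 count=3
After op 8 (peek()): arr=[17 11 7 18] head=2 tail=1 count=3
After op 9 (write(12)): arr=[17 12 7 18] head=2 tail=2 count=4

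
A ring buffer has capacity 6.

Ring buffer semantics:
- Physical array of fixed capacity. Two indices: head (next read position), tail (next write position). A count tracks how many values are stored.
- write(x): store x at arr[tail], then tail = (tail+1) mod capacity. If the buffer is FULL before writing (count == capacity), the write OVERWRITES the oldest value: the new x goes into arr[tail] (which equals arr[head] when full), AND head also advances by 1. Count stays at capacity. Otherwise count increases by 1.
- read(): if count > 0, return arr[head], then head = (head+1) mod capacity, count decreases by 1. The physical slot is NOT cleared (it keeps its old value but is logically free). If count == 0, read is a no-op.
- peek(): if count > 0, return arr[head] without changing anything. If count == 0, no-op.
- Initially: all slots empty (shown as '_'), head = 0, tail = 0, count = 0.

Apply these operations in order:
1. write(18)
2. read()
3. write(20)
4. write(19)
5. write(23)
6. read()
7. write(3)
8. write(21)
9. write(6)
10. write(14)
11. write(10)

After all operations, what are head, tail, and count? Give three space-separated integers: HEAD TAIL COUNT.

After op 1 (write(18)): arr=[18 _ _ _ _ _] head=0 tail=1 count=1
After op 2 (read()): arr=[18 _ _ _ _ _] head=1 tail=1 count=0
After op 3 (write(20)): arr=[18 20 _ _ _ _] head=1 tail=2 count=1
After op 4 (write(19)): arr=[18 20 19 _ _ _] head=1 tail=3 count=2
After op 5 (write(23)): arr=[18 20 19 23 _ _] head=1 tail=4 count=3
After op 6 (read()): arr=[18 20 19 23 _ _] head=2 tail=4 count=2
After op 7 (write(3)): arr=[18 20 19 23 3 _] head=2 tail=5 count=3
After op 8 (write(21)): arr=[18 20 19 23 3 21] head=2 tail=0 count=4
After op 9 (write(6)): arr=[6 20 19 23 3 21] head=2 tail=1 count=5
After op 10 (write(14)): arr=[6 14 19 23 3 21] head=2 tail=2 count=6
After op 11 (write(10)): arr=[6 14 10 23 3 21] head=3 tail=3 count=6

Answer: 3 3 6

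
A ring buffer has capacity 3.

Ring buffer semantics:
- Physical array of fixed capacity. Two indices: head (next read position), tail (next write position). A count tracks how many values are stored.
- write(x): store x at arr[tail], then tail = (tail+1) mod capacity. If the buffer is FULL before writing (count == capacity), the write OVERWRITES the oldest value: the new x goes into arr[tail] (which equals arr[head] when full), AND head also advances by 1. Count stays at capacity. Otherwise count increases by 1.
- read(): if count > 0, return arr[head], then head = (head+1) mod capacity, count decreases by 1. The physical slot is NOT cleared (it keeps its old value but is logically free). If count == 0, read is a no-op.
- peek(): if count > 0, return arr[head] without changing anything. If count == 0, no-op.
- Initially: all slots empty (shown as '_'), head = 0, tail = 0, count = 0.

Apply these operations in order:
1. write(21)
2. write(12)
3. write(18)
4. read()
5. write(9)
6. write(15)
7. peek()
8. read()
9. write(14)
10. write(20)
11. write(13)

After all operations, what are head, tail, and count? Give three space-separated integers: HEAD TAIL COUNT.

Answer: 2 2 3

Derivation:
After op 1 (write(21)): arr=[21 _ _] head=0 tail=1 count=1
After op 2 (write(12)): arr=[21 12 _] head=0 tail=2 count=2
After op 3 (write(18)): arr=[21 12 18] head=0 tail=0 count=3
After op 4 (read()): arr=[21 12 18] head=1 tail=0 count=2
After op 5 (write(9)): arr=[9 12 18] head=1 tail=1 count=3
After op 6 (write(15)): arr=[9 15 18] head=2 tail=2 count=3
After op 7 (peek()): arr=[9 15 18] head=2 tail=2 count=3
After op 8 (read()): arr=[9 15 18] head=0 tail=2 count=2
After op 9 (write(14)): arr=[9 15 14] head=0 tail=0 count=3
After op 10 (write(20)): arr=[20 15 14] head=1 tail=1 count=3
After op 11 (write(13)): arr=[20 13 14] head=2 tail=2 count=3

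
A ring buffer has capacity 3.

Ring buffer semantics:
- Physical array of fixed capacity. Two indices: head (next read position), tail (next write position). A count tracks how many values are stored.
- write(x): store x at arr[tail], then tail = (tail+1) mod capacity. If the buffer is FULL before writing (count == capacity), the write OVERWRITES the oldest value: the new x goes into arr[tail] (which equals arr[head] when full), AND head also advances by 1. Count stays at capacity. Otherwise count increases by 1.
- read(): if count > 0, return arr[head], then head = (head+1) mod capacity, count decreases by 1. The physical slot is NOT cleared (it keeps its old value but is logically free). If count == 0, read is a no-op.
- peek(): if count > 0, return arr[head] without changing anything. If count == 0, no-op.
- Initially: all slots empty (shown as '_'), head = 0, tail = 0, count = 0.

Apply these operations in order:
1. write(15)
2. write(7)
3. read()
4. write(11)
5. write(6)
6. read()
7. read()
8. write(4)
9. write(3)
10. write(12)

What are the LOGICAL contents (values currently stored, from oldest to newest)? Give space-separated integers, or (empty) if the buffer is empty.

Answer: 4 3 12

Derivation:
After op 1 (write(15)): arr=[15 _ _] head=0 tail=1 count=1
After op 2 (write(7)): arr=[15 7 _] head=0 tail=2 count=2
After op 3 (read()): arr=[15 7 _] head=1 tail=2 count=1
After op 4 (write(11)): arr=[15 7 11] head=1 tail=0 count=2
After op 5 (write(6)): arr=[6 7 11] head=1 tail=1 count=3
After op 6 (read()): arr=[6 7 11] head=2 tail=1 count=2
After op 7 (read()): arr=[6 7 11] head=0 tail=1 count=1
After op 8 (write(4)): arr=[6 4 11] head=0 tail=2 count=2
After op 9 (write(3)): arr=[6 4 3] head=0 tail=0 count=3
After op 10 (write(12)): arr=[12 4 3] head=1 tail=1 count=3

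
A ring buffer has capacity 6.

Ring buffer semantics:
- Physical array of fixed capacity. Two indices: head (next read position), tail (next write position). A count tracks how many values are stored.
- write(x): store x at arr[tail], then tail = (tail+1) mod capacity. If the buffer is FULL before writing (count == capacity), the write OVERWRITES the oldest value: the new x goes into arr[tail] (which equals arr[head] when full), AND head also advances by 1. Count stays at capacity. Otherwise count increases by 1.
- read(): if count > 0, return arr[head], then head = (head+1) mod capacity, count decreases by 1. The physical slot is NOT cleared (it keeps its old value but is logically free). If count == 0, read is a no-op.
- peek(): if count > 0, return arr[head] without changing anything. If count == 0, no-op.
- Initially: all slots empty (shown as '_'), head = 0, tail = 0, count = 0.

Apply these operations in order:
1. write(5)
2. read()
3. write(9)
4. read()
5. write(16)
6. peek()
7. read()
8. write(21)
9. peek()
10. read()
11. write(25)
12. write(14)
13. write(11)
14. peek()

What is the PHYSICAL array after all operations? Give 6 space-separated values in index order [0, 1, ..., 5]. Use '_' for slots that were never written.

Answer: 11 9 16 21 25 14

Derivation:
After op 1 (write(5)): arr=[5 _ _ _ _ _] head=0 tail=1 count=1
After op 2 (read()): arr=[5 _ _ _ _ _] head=1 tail=1 count=0
After op 3 (write(9)): arr=[5 9 _ _ _ _] head=1 tail=2 count=1
After op 4 (read()): arr=[5 9 _ _ _ _] head=2 tail=2 count=0
After op 5 (write(16)): arr=[5 9 16 _ _ _] head=2 tail=3 count=1
After op 6 (peek()): arr=[5 9 16 _ _ _] head=2 tail=3 count=1
After op 7 (read()): arr=[5 9 16 _ _ _] head=3 tail=3 count=0
After op 8 (write(21)): arr=[5 9 16 21 _ _] head=3 tail=4 count=1
After op 9 (peek()): arr=[5 9 16 21 _ _] head=3 tail=4 count=1
After op 10 (read()): arr=[5 9 16 21 _ _] head=4 tail=4 count=0
After op 11 (write(25)): arr=[5 9 16 21 25 _] head=4 tail=5 count=1
After op 12 (write(14)): arr=[5 9 16 21 25 14] head=4 tail=0 count=2
After op 13 (write(11)): arr=[11 9 16 21 25 14] head=4 tail=1 count=3
After op 14 (peek()): arr=[11 9 16 21 25 14] head=4 tail=1 count=3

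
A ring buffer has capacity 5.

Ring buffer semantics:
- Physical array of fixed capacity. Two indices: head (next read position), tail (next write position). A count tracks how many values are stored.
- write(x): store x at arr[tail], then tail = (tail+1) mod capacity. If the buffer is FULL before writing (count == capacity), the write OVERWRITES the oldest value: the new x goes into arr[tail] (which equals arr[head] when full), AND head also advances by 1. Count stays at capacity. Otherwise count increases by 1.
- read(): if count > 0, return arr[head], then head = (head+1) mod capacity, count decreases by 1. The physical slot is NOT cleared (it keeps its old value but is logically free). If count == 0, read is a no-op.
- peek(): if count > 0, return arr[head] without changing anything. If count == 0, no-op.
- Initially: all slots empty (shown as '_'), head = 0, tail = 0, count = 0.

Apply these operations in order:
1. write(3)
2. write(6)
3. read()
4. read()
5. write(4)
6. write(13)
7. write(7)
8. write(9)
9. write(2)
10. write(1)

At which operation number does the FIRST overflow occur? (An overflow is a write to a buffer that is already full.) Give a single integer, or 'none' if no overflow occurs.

After op 1 (write(3)): arr=[3 _ _ _ _] head=0 tail=1 count=1
After op 2 (write(6)): arr=[3 6 _ _ _] head=0 tail=2 count=2
After op 3 (read()): arr=[3 6 _ _ _] head=1 tail=2 count=1
After op 4 (read()): arr=[3 6 _ _ _] head=2 tail=2 count=0
After op 5 (write(4)): arr=[3 6 4 _ _] head=2 tail=3 count=1
After op 6 (write(13)): arr=[3 6 4 13 _] head=2 tail=4 count=2
After op 7 (write(7)): arr=[3 6 4 13 7] head=2 tail=0 count=3
After op 8 (write(9)): arr=[9 6 4 13 7] head=2 tail=1 count=4
After op 9 (write(2)): arr=[9 2 4 13 7] head=2 tail=2 count=5
After op 10 (write(1)): arr=[9 2 1 13 7] head=3 tail=3 count=5

Answer: 10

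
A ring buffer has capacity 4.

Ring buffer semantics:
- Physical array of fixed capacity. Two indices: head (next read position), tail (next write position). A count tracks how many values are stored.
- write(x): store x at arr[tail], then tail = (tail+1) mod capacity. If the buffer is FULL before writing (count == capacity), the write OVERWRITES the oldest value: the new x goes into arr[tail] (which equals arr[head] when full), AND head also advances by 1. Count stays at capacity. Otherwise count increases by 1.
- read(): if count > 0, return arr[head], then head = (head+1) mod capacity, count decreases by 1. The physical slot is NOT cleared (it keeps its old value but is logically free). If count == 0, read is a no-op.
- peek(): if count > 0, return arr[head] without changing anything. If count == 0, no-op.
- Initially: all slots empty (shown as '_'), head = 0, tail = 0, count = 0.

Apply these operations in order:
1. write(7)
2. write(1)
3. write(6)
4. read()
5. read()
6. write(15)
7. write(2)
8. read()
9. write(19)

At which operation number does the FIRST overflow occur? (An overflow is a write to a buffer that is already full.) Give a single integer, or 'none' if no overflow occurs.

After op 1 (write(7)): arr=[7 _ _ _] head=0 tail=1 count=1
After op 2 (write(1)): arr=[7 1 _ _] head=0 tail=2 count=2
After op 3 (write(6)): arr=[7 1 6 _] head=0 tail=3 count=3
After op 4 (read()): arr=[7 1 6 _] head=1 tail=3 count=2
After op 5 (read()): arr=[7 1 6 _] head=2 tail=3 count=1
After op 6 (write(15)): arr=[7 1 6 15] head=2 tail=0 count=2
After op 7 (write(2)): arr=[2 1 6 15] head=2 tail=1 count=3
After op 8 (read()): arr=[2 1 6 15] head=3 tail=1 count=2
After op 9 (write(19)): arr=[2 19 6 15] head=3 tail=2 count=3

Answer: none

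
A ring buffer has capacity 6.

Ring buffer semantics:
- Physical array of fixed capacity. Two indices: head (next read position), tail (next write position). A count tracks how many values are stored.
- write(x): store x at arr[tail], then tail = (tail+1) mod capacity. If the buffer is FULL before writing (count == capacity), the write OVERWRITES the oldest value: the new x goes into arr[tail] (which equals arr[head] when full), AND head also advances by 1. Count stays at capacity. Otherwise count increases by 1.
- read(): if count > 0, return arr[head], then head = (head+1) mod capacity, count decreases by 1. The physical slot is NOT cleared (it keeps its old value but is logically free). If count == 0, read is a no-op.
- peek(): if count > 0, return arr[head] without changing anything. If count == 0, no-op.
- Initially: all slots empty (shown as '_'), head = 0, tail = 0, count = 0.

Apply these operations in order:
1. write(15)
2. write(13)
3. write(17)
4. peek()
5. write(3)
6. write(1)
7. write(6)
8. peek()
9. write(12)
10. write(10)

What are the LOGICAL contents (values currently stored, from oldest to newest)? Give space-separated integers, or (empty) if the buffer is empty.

After op 1 (write(15)): arr=[15 _ _ _ _ _] head=0 tail=1 count=1
After op 2 (write(13)): arr=[15 13 _ _ _ _] head=0 tail=2 count=2
After op 3 (write(17)): arr=[15 13 17 _ _ _] head=0 tail=3 count=3
After op 4 (peek()): arr=[15 13 17 _ _ _] head=0 tail=3 count=3
After op 5 (write(3)): arr=[15 13 17 3 _ _] head=0 tail=4 count=4
After op 6 (write(1)): arr=[15 13 17 3 1 _] head=0 tail=5 count=5
After op 7 (write(6)): arr=[15 13 17 3 1 6] head=0 tail=0 count=6
After op 8 (peek()): arr=[15 13 17 3 1 6] head=0 tail=0 count=6
After op 9 (write(12)): arr=[12 13 17 3 1 6] head=1 tail=1 count=6
After op 10 (write(10)): arr=[12 10 17 3 1 6] head=2 tail=2 count=6

Answer: 17 3 1 6 12 10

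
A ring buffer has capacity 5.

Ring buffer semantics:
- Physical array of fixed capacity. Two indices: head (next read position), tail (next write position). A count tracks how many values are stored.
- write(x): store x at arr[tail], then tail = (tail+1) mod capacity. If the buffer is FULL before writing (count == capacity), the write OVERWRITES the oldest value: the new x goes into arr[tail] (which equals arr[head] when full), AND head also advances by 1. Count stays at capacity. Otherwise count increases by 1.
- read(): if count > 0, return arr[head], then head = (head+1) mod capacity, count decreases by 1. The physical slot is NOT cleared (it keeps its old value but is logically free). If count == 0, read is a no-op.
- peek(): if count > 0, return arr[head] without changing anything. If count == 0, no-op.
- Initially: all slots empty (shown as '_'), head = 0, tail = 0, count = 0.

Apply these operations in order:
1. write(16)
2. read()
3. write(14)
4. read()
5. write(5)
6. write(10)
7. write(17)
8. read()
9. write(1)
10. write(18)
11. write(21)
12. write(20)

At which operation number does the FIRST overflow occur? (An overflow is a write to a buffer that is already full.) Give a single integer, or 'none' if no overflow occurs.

Answer: 12

Derivation:
After op 1 (write(16)): arr=[16 _ _ _ _] head=0 tail=1 count=1
After op 2 (read()): arr=[16 _ _ _ _] head=1 tail=1 count=0
After op 3 (write(14)): arr=[16 14 _ _ _] head=1 tail=2 count=1
After op 4 (read()): arr=[16 14 _ _ _] head=2 tail=2 count=0
After op 5 (write(5)): arr=[16 14 5 _ _] head=2 tail=3 count=1
After op 6 (write(10)): arr=[16 14 5 10 _] head=2 tail=4 count=2
After op 7 (write(17)): arr=[16 14 5 10 17] head=2 tail=0 count=3
After op 8 (read()): arr=[16 14 5 10 17] head=3 tail=0 count=2
After op 9 (write(1)): arr=[1 14 5 10 17] head=3 tail=1 count=3
After op 10 (write(18)): arr=[1 18 5 10 17] head=3 tail=2 count=4
After op 11 (write(21)): arr=[1 18 21 10 17] head=3 tail=3 count=5
After op 12 (write(20)): arr=[1 18 21 20 17] head=4 tail=4 count=5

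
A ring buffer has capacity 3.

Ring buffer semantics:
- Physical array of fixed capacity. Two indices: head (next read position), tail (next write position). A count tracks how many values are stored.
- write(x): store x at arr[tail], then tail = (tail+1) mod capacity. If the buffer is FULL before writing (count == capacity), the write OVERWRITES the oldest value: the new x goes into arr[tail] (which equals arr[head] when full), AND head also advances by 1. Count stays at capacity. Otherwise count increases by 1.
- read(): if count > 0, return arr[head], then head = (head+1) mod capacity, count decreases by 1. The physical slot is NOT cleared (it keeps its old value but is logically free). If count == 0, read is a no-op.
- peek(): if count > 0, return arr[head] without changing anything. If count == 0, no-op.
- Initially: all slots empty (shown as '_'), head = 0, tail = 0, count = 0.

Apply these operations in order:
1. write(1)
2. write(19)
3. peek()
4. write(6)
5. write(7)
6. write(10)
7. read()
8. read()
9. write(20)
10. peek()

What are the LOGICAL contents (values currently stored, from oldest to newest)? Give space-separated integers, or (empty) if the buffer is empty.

Answer: 10 20

Derivation:
After op 1 (write(1)): arr=[1 _ _] head=0 tail=1 count=1
After op 2 (write(19)): arr=[1 19 _] head=0 tail=2 count=2
After op 3 (peek()): arr=[1 19 _] head=0 tail=2 count=2
After op 4 (write(6)): arr=[1 19 6] head=0 tail=0 count=3
After op 5 (write(7)): arr=[7 19 6] head=1 tail=1 count=3
After op 6 (write(10)): arr=[7 10 6] head=2 tail=2 count=3
After op 7 (read()): arr=[7 10 6] head=0 tail=2 count=2
After op 8 (read()): arr=[7 10 6] head=1 tail=2 count=1
After op 9 (write(20)): arr=[7 10 20] head=1 tail=0 count=2
After op 10 (peek()): arr=[7 10 20] head=1 tail=0 count=2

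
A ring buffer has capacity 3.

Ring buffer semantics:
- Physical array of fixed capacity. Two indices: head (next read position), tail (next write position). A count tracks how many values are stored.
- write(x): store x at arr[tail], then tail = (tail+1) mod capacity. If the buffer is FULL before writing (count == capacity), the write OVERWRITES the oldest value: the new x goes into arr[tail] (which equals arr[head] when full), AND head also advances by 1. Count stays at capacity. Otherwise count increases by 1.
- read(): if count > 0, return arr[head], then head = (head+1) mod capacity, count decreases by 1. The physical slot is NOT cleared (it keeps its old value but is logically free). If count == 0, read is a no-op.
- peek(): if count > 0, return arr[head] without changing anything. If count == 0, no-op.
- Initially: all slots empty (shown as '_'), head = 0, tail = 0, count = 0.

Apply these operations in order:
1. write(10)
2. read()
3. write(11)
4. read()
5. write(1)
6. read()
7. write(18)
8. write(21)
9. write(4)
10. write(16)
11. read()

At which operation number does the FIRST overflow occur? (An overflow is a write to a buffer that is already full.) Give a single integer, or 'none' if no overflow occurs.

After op 1 (write(10)): arr=[10 _ _] head=0 tail=1 count=1
After op 2 (read()): arr=[10 _ _] head=1 tail=1 count=0
After op 3 (write(11)): arr=[10 11 _] head=1 tail=2 count=1
After op 4 (read()): arr=[10 11 _] head=2 tail=2 count=0
After op 5 (write(1)): arr=[10 11 1] head=2 tail=0 count=1
After op 6 (read()): arr=[10 11 1] head=0 tail=0 count=0
After op 7 (write(18)): arr=[18 11 1] head=0 tail=1 count=1
After op 8 (write(21)): arr=[18 21 1] head=0 tail=2 count=2
After op 9 (write(4)): arr=[18 21 4] head=0 tail=0 count=3
After op 10 (write(16)): arr=[16 21 4] head=1 tail=1 count=3
After op 11 (read()): arr=[16 21 4] head=2 tail=1 count=2

Answer: 10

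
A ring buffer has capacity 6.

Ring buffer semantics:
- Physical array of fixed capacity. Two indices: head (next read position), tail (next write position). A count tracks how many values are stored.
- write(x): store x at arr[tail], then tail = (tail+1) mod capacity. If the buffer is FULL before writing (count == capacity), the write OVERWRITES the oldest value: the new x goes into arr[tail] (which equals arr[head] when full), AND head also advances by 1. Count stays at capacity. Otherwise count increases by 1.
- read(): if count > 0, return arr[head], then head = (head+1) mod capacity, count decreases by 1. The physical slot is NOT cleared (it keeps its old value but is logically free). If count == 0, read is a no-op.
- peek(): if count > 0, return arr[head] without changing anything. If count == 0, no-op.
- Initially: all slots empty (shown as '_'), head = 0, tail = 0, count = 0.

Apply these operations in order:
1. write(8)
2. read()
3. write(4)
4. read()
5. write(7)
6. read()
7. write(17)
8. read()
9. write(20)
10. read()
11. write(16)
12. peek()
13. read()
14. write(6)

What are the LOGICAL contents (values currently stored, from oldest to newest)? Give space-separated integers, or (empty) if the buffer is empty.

Answer: 6

Derivation:
After op 1 (write(8)): arr=[8 _ _ _ _ _] head=0 tail=1 count=1
After op 2 (read()): arr=[8 _ _ _ _ _] head=1 tail=1 count=0
After op 3 (write(4)): arr=[8 4 _ _ _ _] head=1 tail=2 count=1
After op 4 (read()): arr=[8 4 _ _ _ _] head=2 tail=2 count=0
After op 5 (write(7)): arr=[8 4 7 _ _ _] head=2 tail=3 count=1
After op 6 (read()): arr=[8 4 7 _ _ _] head=3 tail=3 count=0
After op 7 (write(17)): arr=[8 4 7 17 _ _] head=3 tail=4 count=1
After op 8 (read()): arr=[8 4 7 17 _ _] head=4 tail=4 count=0
After op 9 (write(20)): arr=[8 4 7 17 20 _] head=4 tail=5 count=1
After op 10 (read()): arr=[8 4 7 17 20 _] head=5 tail=5 count=0
After op 11 (write(16)): arr=[8 4 7 17 20 16] head=5 tail=0 count=1
After op 12 (peek()): arr=[8 4 7 17 20 16] head=5 tail=0 count=1
After op 13 (read()): arr=[8 4 7 17 20 16] head=0 tail=0 count=0
After op 14 (write(6)): arr=[6 4 7 17 20 16] head=0 tail=1 count=1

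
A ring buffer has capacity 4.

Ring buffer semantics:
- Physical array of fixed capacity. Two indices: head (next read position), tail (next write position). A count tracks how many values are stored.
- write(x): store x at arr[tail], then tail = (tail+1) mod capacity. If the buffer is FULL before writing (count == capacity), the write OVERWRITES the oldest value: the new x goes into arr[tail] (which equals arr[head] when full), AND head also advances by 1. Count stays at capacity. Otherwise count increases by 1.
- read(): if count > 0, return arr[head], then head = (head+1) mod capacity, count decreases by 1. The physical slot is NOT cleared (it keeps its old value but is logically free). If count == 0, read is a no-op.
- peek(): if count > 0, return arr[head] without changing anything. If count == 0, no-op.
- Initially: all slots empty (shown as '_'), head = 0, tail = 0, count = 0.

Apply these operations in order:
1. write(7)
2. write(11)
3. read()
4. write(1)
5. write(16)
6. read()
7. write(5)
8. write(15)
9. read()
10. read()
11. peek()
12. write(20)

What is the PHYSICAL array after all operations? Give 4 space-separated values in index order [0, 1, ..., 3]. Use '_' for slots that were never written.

Answer: 5 15 20 16

Derivation:
After op 1 (write(7)): arr=[7 _ _ _] head=0 tail=1 count=1
After op 2 (write(11)): arr=[7 11 _ _] head=0 tail=2 count=2
After op 3 (read()): arr=[7 11 _ _] head=1 tail=2 count=1
After op 4 (write(1)): arr=[7 11 1 _] head=1 tail=3 count=2
After op 5 (write(16)): arr=[7 11 1 16] head=1 tail=0 count=3
After op 6 (read()): arr=[7 11 1 16] head=2 tail=0 count=2
After op 7 (write(5)): arr=[5 11 1 16] head=2 tail=1 count=3
After op 8 (write(15)): arr=[5 15 1 16] head=2 tail=2 count=4
After op 9 (read()): arr=[5 15 1 16] head=3 tail=2 count=3
After op 10 (read()): arr=[5 15 1 16] head=0 tail=2 count=2
After op 11 (peek()): arr=[5 15 1 16] head=0 tail=2 count=2
After op 12 (write(20)): arr=[5 15 20 16] head=0 tail=3 count=3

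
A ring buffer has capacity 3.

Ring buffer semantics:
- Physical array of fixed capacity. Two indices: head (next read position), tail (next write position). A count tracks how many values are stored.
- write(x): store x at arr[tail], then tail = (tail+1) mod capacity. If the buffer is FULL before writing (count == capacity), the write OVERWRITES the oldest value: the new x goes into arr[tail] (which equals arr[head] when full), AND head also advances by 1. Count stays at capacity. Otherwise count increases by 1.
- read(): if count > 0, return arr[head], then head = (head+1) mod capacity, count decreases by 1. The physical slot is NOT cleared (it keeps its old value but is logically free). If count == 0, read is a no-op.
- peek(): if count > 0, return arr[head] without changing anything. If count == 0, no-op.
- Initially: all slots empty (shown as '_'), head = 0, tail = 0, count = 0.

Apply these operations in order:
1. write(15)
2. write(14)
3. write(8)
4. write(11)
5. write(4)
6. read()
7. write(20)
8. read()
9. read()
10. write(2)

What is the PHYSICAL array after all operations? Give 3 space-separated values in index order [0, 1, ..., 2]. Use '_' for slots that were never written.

Answer: 2 4 20

Derivation:
After op 1 (write(15)): arr=[15 _ _] head=0 tail=1 count=1
After op 2 (write(14)): arr=[15 14 _] head=0 tail=2 count=2
After op 3 (write(8)): arr=[15 14 8] head=0 tail=0 count=3
After op 4 (write(11)): arr=[11 14 8] head=1 tail=1 count=3
After op 5 (write(4)): arr=[11 4 8] head=2 tail=2 count=3
After op 6 (read()): arr=[11 4 8] head=0 tail=2 count=2
After op 7 (write(20)): arr=[11 4 20] head=0 tail=0 count=3
After op 8 (read()): arr=[11 4 20] head=1 tail=0 count=2
After op 9 (read()): arr=[11 4 20] head=2 tail=0 count=1
After op 10 (write(2)): arr=[2 4 20] head=2 tail=1 count=2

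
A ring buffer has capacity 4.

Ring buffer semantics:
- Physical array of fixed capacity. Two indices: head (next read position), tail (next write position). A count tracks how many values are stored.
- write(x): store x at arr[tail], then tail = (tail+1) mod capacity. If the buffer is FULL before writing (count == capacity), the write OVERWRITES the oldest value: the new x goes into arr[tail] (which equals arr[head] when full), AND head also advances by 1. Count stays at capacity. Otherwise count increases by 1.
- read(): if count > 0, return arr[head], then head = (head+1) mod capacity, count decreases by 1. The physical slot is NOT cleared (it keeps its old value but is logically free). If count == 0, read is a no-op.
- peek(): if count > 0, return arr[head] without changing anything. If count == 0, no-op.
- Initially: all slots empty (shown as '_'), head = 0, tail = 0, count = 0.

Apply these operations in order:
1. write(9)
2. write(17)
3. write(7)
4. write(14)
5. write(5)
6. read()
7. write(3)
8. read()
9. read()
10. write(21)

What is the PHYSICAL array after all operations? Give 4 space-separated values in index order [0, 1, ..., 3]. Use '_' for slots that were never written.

Answer: 5 3 21 14

Derivation:
After op 1 (write(9)): arr=[9 _ _ _] head=0 tail=1 count=1
After op 2 (write(17)): arr=[9 17 _ _] head=0 tail=2 count=2
After op 3 (write(7)): arr=[9 17 7 _] head=0 tail=3 count=3
After op 4 (write(14)): arr=[9 17 7 14] head=0 tail=0 count=4
After op 5 (write(5)): arr=[5 17 7 14] head=1 tail=1 count=4
After op 6 (read()): arr=[5 17 7 14] head=2 tail=1 count=3
After op 7 (write(3)): arr=[5 3 7 14] head=2 tail=2 count=4
After op 8 (read()): arr=[5 3 7 14] head=3 tail=2 count=3
After op 9 (read()): arr=[5 3 7 14] head=0 tail=2 count=2
After op 10 (write(21)): arr=[5 3 21 14] head=0 tail=3 count=3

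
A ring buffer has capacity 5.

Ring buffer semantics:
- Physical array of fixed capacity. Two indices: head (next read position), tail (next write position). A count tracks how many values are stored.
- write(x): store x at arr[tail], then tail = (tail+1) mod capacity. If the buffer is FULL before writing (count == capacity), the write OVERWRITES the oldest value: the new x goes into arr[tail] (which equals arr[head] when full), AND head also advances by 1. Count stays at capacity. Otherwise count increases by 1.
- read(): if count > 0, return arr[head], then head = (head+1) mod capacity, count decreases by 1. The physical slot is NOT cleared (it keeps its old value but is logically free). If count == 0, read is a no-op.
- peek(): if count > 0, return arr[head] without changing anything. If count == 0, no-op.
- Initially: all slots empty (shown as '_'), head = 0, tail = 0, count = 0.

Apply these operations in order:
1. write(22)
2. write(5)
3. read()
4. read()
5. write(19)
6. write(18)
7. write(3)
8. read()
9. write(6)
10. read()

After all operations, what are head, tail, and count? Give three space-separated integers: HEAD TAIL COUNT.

After op 1 (write(22)): arr=[22 _ _ _ _] head=0 tail=1 count=1
After op 2 (write(5)): arr=[22 5 _ _ _] head=0 tail=2 count=2
After op 3 (read()): arr=[22 5 _ _ _] head=1 tail=2 count=1
After op 4 (read()): arr=[22 5 _ _ _] head=2 tail=2 count=0
After op 5 (write(19)): arr=[22 5 19 _ _] head=2 tail=3 count=1
After op 6 (write(18)): arr=[22 5 19 18 _] head=2 tail=4 count=2
After op 7 (write(3)): arr=[22 5 19 18 3] head=2 tail=0 count=3
After op 8 (read()): arr=[22 5 19 18 3] head=3 tail=0 count=2
After op 9 (write(6)): arr=[6 5 19 18 3] head=3 tail=1 count=3
After op 10 (read()): arr=[6 5 19 18 3] head=4 tail=1 count=2

Answer: 4 1 2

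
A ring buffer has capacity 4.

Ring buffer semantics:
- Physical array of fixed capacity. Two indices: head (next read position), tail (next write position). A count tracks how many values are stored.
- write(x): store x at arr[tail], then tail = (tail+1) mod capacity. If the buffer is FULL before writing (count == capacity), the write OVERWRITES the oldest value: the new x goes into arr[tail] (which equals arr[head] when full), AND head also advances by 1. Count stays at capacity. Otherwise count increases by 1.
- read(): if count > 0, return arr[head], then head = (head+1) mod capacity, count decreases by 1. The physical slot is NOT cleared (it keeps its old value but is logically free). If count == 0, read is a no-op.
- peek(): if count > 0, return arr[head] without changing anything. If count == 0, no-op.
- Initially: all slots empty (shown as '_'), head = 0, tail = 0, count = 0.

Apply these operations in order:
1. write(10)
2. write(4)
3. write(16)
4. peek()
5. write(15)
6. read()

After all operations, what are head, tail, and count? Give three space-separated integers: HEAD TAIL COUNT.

After op 1 (write(10)): arr=[10 _ _ _] head=0 tail=1 count=1
After op 2 (write(4)): arr=[10 4 _ _] head=0 tail=2 count=2
After op 3 (write(16)): arr=[10 4 16 _] head=0 tail=3 count=3
After op 4 (peek()): arr=[10 4 16 _] head=0 tail=3 count=3
After op 5 (write(15)): arr=[10 4 16 15] head=0 tail=0 count=4
After op 6 (read()): arr=[10 4 16 15] head=1 tail=0 count=3

Answer: 1 0 3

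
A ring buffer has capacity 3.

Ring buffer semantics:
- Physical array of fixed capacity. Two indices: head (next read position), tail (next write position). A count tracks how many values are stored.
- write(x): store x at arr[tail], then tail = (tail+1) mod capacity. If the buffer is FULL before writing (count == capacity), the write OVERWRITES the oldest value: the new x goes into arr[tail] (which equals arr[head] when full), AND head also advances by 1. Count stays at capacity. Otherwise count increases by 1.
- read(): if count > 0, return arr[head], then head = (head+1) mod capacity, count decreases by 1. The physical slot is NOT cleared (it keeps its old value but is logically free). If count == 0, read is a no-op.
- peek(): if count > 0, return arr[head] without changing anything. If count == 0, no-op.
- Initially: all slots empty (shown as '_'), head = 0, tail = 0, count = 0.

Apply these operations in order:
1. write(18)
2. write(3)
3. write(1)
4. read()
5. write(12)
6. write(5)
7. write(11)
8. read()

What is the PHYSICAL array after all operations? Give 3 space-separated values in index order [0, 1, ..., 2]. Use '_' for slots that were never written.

Answer: 12 5 11

Derivation:
After op 1 (write(18)): arr=[18 _ _] head=0 tail=1 count=1
After op 2 (write(3)): arr=[18 3 _] head=0 tail=2 count=2
After op 3 (write(1)): arr=[18 3 1] head=0 tail=0 count=3
After op 4 (read()): arr=[18 3 1] head=1 tail=0 count=2
After op 5 (write(12)): arr=[12 3 1] head=1 tail=1 count=3
After op 6 (write(5)): arr=[12 5 1] head=2 tail=2 count=3
After op 7 (write(11)): arr=[12 5 11] head=0 tail=0 count=3
After op 8 (read()): arr=[12 5 11] head=1 tail=0 count=2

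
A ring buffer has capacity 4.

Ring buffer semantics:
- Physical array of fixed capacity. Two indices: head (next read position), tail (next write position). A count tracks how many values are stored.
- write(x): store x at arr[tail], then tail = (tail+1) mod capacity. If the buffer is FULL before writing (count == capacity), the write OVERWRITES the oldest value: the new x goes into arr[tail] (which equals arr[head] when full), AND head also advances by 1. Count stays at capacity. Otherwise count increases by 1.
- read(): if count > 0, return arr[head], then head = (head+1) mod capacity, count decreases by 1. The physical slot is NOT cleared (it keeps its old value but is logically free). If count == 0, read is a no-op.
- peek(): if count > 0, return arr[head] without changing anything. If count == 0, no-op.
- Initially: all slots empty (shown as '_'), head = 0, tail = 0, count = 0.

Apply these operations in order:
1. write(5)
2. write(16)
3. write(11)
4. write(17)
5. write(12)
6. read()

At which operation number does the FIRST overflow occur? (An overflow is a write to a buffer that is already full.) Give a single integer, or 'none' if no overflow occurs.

After op 1 (write(5)): arr=[5 _ _ _] head=0 tail=1 count=1
After op 2 (write(16)): arr=[5 16 _ _] head=0 tail=2 count=2
After op 3 (write(11)): arr=[5 16 11 _] head=0 tail=3 count=3
After op 4 (write(17)): arr=[5 16 11 17] head=0 tail=0 count=4
After op 5 (write(12)): arr=[12 16 11 17] head=1 tail=1 count=4
After op 6 (read()): arr=[12 16 11 17] head=2 tail=1 count=3

Answer: 5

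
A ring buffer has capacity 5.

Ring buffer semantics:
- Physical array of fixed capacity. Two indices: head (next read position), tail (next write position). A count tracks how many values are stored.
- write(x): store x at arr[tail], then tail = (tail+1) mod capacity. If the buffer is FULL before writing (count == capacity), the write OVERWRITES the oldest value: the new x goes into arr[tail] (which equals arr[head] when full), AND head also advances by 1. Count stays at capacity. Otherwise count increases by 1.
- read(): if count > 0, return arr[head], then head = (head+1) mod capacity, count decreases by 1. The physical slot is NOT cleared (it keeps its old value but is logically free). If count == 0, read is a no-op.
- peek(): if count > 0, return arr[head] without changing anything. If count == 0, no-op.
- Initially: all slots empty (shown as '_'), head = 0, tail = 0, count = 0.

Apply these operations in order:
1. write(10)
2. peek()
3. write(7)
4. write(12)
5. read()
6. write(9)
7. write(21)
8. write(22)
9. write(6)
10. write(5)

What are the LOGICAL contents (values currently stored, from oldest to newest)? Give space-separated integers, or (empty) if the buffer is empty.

Answer: 9 21 22 6 5

Derivation:
After op 1 (write(10)): arr=[10 _ _ _ _] head=0 tail=1 count=1
After op 2 (peek()): arr=[10 _ _ _ _] head=0 tail=1 count=1
After op 3 (write(7)): arr=[10 7 _ _ _] head=0 tail=2 count=2
After op 4 (write(12)): arr=[10 7 12 _ _] head=0 tail=3 count=3
After op 5 (read()): arr=[10 7 12 _ _] head=1 tail=3 count=2
After op 6 (write(9)): arr=[10 7 12 9 _] head=1 tail=4 count=3
After op 7 (write(21)): arr=[10 7 12 9 21] head=1 tail=0 count=4
After op 8 (write(22)): arr=[22 7 12 9 21] head=1 tail=1 count=5
After op 9 (write(6)): arr=[22 6 12 9 21] head=2 tail=2 count=5
After op 10 (write(5)): arr=[22 6 5 9 21] head=3 tail=3 count=5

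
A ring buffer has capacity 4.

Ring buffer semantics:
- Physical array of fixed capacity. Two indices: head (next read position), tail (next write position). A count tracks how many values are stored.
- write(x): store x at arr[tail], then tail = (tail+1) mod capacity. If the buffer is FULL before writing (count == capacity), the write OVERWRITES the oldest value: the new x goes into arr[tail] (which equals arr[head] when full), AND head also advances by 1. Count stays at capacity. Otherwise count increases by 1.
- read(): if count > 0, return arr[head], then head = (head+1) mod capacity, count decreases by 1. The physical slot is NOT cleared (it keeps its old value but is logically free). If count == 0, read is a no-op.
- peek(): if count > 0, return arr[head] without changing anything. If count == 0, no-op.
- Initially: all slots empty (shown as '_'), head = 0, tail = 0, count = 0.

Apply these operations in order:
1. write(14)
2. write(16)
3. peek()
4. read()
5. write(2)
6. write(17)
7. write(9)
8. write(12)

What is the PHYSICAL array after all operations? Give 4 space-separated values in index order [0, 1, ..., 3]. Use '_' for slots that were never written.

Answer: 9 12 2 17

Derivation:
After op 1 (write(14)): arr=[14 _ _ _] head=0 tail=1 count=1
After op 2 (write(16)): arr=[14 16 _ _] head=0 tail=2 count=2
After op 3 (peek()): arr=[14 16 _ _] head=0 tail=2 count=2
After op 4 (read()): arr=[14 16 _ _] head=1 tail=2 count=1
After op 5 (write(2)): arr=[14 16 2 _] head=1 tail=3 count=2
After op 6 (write(17)): arr=[14 16 2 17] head=1 tail=0 count=3
After op 7 (write(9)): arr=[9 16 2 17] head=1 tail=1 count=4
After op 8 (write(12)): arr=[9 12 2 17] head=2 tail=2 count=4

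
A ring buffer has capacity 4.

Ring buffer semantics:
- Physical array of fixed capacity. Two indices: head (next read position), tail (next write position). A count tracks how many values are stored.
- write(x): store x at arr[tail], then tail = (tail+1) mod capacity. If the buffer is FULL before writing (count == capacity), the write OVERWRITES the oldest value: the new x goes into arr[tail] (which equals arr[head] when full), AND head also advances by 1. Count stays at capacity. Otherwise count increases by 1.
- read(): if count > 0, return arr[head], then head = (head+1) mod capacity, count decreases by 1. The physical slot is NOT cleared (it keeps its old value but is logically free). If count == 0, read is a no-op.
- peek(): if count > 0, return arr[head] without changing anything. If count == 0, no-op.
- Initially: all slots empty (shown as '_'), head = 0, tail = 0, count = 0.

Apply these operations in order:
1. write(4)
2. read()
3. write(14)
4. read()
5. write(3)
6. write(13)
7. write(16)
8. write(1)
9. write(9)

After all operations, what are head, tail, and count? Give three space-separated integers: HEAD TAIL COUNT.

After op 1 (write(4)): arr=[4 _ _ _] head=0 tail=1 count=1
After op 2 (read()): arr=[4 _ _ _] head=1 tail=1 count=0
After op 3 (write(14)): arr=[4 14 _ _] head=1 tail=2 count=1
After op 4 (read()): arr=[4 14 _ _] head=2 tail=2 count=0
After op 5 (write(3)): arr=[4 14 3 _] head=2 tail=3 count=1
After op 6 (write(13)): arr=[4 14 3 13] head=2 tail=0 count=2
After op 7 (write(16)): arr=[16 14 3 13] head=2 tail=1 count=3
After op 8 (write(1)): arr=[16 1 3 13] head=2 tail=2 count=4
After op 9 (write(9)): arr=[16 1 9 13] head=3 tail=3 count=4

Answer: 3 3 4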